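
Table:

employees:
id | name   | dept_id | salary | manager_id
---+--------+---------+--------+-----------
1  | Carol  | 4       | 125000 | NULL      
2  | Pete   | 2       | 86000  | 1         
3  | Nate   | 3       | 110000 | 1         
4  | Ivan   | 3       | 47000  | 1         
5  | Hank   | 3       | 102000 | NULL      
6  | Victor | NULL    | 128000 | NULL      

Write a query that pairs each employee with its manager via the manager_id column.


This is a self-join: employees is joined to a second copy of itself, matching each row's manager_id to another row's id. Use LEFT JOIN so rows with manager_id=NULL are kept.
  - employee 1 (Carol): manager_id=NULL -> NULL
  - employee 2 (Pete): manager_id=1 -> Carol
  - employee 3 (Nate): manager_id=1 -> Carol
  - employee 4 (Ivan): manager_id=1 -> Carol
  - employee 5 (Hank): manager_id=NULL -> NULL
  - employee 6 (Victor): manager_id=NULL -> NULL

SQL:
SELECT a.name AS item, b.name AS manager
FROM employees a
LEFT JOIN employees b ON a.manager_id = b.id

Result:
item   | manager
-------+--------
Carol  | NULL   
Pete   | Carol  
Nate   | Carol  
Ivan   | Carol  
Hank   | NULL   
Victor | NULL   


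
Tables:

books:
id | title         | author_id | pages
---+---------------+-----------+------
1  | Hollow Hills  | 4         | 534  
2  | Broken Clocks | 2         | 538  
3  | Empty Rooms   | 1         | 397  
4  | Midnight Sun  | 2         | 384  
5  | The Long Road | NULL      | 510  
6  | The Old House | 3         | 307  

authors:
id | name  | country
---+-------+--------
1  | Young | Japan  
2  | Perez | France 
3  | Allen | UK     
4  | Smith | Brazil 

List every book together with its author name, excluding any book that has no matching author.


INNER JOIN keeps only books rows whose author_id matches an id in authors. Walk through each book:
  - book 1 (Hollow Hills): author_id=4 -> matches Smith
  - book 2 (Broken Clocks): author_id=2 -> matches Perez
  - book 3 (Empty Rooms): author_id=1 -> matches Young
  - book 4 (Midnight Sun): author_id=2 -> matches Perez
  - book 5 (The Long Road): author_id=NULL, no match -> dropped
  - book 6 (The Old House): author_id=3 -> matches Allen
So 1 of 6 rows is dropped.

SQL:
SELECT a.title, b.name AS author
FROM books a
INNER JOIN authors b ON a.author_id = b.id

Result:
title         | author
--------------+-------
Hollow Hills  | Smith 
Broken Clocks | Perez 
Empty Rooms   | Young 
Midnight Sun  | Perez 
The Old House | Allen 


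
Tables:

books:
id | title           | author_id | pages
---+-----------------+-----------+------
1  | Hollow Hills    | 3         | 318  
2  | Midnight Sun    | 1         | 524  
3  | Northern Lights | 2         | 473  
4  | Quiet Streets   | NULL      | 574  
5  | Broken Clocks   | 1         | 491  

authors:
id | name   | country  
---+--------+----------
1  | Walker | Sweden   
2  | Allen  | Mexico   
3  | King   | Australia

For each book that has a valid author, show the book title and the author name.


INNER JOIN keeps only books rows whose author_id matches an id in authors. Walk through each book:
  - book 1 (Hollow Hills): author_id=3 -> matches King
  - book 2 (Midnight Sun): author_id=1 -> matches Walker
  - book 3 (Northern Lights): author_id=2 -> matches Allen
  - book 4 (Quiet Streets): author_id=NULL, no match -> dropped
  - book 5 (Broken Clocks): author_id=1 -> matches Walker
So 1 of 5 rows is dropped.

SQL:
SELECT a.title, b.name AS author
FROM books a
INNER JOIN authors b ON a.author_id = b.id

Result:
title           | author
----------------+-------
Hollow Hills    | King  
Midnight Sun    | Walker
Northern Lights | Allen 
Broken Clocks   | Walker


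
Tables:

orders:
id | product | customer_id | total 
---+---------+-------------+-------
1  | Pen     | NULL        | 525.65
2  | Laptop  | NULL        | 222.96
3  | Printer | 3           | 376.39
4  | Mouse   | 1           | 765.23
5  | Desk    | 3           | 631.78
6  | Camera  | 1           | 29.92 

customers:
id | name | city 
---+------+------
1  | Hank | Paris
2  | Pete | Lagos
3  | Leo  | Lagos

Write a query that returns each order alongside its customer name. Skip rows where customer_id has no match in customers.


INNER JOIN keeps only orders rows whose customer_id matches an id in customers. Walk through each order:
  - order 1 (Pen): customer_id=NULL, no match -> dropped
  - order 2 (Laptop): customer_id=NULL, no match -> dropped
  - order 3 (Printer): customer_id=3 -> matches Leo
  - order 4 (Mouse): customer_id=1 -> matches Hank
  - order 5 (Desk): customer_id=3 -> matches Leo
  - order 6 (Camera): customer_id=1 -> matches Hank
So 2 of 6 rows are dropped.

SQL:
SELECT a.product, b.name AS customer
FROM orders a
INNER JOIN customers b ON a.customer_id = b.id

Result:
product | customer
--------+---------
Printer | Leo     
Mouse   | Hank    
Desk    | Leo     
Camera  | Hank    


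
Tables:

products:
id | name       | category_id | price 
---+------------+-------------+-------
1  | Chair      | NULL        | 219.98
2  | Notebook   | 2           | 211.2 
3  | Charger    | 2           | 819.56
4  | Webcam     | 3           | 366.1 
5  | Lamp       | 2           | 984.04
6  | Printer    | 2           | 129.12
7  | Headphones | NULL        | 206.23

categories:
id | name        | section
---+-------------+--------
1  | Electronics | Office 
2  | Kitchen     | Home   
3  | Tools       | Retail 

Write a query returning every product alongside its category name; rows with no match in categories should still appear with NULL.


LEFT JOIN keeps every row from products (the left table); where category_id has no match in categories, the category columns become NULL. Walk through each product:
  - product 1 (Chair): category_id=NULL, no match -> kept with NULL
  - product 2 (Notebook): category_id=2 -> matches Kitchen
  - product 3 (Charger): category_id=2 -> matches Kitchen
  - product 4 (Webcam): category_id=3 -> matches Tools
  - product 5 (Lamp): category_id=2 -> matches Kitchen
  - product 6 (Printer): category_id=2 -> matches Kitchen
  - product 7 (Headphones): category_id=NULL, no match -> kept with NULL
All 7 rows appear; 2 have NULL category.

SQL:
SELECT a.name, b.name AS category
FROM products a
LEFT JOIN categories b ON a.category_id = b.id

Result:
name       | category
-----------+---------
Chair      | NULL    
Notebook   | Kitchen 
Charger    | Kitchen 
Webcam     | Tools   
Lamp       | Kitchen 
Printer    | Kitchen 
Headphones | NULL    


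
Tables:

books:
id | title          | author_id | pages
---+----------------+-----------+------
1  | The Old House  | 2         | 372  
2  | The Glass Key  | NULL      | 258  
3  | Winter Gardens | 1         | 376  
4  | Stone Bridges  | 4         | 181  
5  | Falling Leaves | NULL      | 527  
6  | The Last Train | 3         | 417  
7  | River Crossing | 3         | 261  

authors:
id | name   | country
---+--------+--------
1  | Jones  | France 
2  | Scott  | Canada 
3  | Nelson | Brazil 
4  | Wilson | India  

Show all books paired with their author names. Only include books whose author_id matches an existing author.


INNER JOIN keeps only books rows whose author_id matches an id in authors. Walk through each book:
  - book 1 (The Old House): author_id=2 -> matches Scott
  - book 2 (The Glass Key): author_id=NULL, no match -> dropped
  - book 3 (Winter Gardens): author_id=1 -> matches Jones
  - book 4 (Stone Bridges): author_id=4 -> matches Wilson
  - book 5 (Falling Leaves): author_id=NULL, no match -> dropped
  - book 6 (The Last Train): author_id=3 -> matches Nelson
  - book 7 (River Crossing): author_id=3 -> matches Nelson
So 2 of 7 rows are dropped.

SQL:
SELECT a.title, b.name AS author
FROM books a
INNER JOIN authors b ON a.author_id = b.id

Result:
title          | author
---------------+-------
The Old House  | Scott 
Winter Gardens | Jones 
Stone Bridges  | Wilson
The Last Train | Nelson
River Crossing | Nelson


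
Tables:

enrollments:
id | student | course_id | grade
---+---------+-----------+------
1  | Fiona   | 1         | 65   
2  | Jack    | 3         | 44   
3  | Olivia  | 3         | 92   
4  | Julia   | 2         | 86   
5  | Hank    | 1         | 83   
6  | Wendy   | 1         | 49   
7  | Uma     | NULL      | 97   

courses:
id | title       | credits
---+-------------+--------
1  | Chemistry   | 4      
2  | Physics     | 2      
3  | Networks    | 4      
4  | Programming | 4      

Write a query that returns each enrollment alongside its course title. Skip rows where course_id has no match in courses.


INNER JOIN keeps only enrollments rows whose course_id matches an id in courses. Walk through each enrollment:
  - enrollment 1 (Fiona): course_id=1 -> matches Chemistry
  - enrollment 2 (Jack): course_id=3 -> matches Networks
  - enrollment 3 (Olivia): course_id=3 -> matches Networks
  - enrollment 4 (Julia): course_id=2 -> matches Physics
  - enrollment 5 (Hank): course_id=1 -> matches Chemistry
  - enrollment 6 (Wendy): course_id=1 -> matches Chemistry
  - enrollment 7 (Uma): course_id=NULL, no match -> dropped
So 1 of 7 rows is dropped.

SQL:
SELECT a.student, b.title AS course
FROM enrollments a
INNER JOIN courses b ON a.course_id = b.id

Result:
student | course   
--------+----------
Fiona   | Chemistry
Jack    | Networks 
Olivia  | Networks 
Julia   | Physics  
Hank    | Chemistry
Wendy   | Chemistry


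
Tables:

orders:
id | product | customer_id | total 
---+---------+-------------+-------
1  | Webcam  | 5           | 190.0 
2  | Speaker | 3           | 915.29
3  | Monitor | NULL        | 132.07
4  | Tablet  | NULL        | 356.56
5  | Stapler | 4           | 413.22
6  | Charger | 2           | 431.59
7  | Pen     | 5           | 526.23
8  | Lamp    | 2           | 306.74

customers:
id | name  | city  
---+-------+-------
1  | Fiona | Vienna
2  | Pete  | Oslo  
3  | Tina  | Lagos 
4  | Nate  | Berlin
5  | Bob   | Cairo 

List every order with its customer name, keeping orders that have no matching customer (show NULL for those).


LEFT JOIN keeps every row from orders (the left table); where customer_id has no match in customers, the customer columns become NULL. Walk through each order:
  - order 1 (Webcam): customer_id=5 -> matches Bob
  - order 2 (Speaker): customer_id=3 -> matches Tina
  - order 3 (Monitor): customer_id=NULL, no match -> kept with NULL
  - order 4 (Tablet): customer_id=NULL, no match -> kept with NULL
  - order 5 (Stapler): customer_id=4 -> matches Nate
  - order 6 (Charger): customer_id=2 -> matches Pete
  - order 7 (Pen): customer_id=5 -> matches Bob
  - order 8 (Lamp): customer_id=2 -> matches Pete
All 8 rows appear; 2 have NULL customer.

SQL:
SELECT a.product, b.name AS customer
FROM orders a
LEFT JOIN customers b ON a.customer_id = b.id

Result:
product | customer
--------+---------
Webcam  | Bob     
Speaker | Tina    
Monitor | NULL    
Tablet  | NULL    
Stapler | Nate    
Charger | Pete    
Pen     | Bob     
Lamp    | Pete    


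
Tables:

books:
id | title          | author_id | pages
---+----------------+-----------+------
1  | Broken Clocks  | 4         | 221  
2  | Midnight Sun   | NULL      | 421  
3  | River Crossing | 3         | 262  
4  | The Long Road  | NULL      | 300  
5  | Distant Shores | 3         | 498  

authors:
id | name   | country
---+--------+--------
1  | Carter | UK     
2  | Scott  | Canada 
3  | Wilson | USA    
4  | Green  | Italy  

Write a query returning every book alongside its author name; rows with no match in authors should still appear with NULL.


LEFT JOIN keeps every row from books (the left table); where author_id has no match in authors, the author columns become NULL. Walk through each book:
  - book 1 (Broken Clocks): author_id=4 -> matches Green
  - book 2 (Midnight Sun): author_id=NULL, no match -> kept with NULL
  - book 3 (River Crossing): author_id=3 -> matches Wilson
  - book 4 (The Long Road): author_id=NULL, no match -> kept with NULL
  - book 5 (Distant Shores): author_id=3 -> matches Wilson
All 5 rows appear; 2 have NULL author.

SQL:
SELECT a.title, b.name AS author
FROM books a
LEFT JOIN authors b ON a.author_id = b.id

Result:
title          | author
---------------+-------
Broken Clocks  | Green 
Midnight Sun   | NULL  
River Crossing | Wilson
The Long Road  | NULL  
Distant Shores | Wilson


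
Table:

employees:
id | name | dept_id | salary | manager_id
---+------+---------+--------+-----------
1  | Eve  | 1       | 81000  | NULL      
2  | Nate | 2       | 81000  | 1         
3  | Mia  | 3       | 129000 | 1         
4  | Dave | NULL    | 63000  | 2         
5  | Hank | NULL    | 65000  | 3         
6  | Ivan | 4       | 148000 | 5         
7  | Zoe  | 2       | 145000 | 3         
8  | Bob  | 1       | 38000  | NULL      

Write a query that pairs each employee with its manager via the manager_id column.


This is a self-join: employees is joined to a second copy of itself, matching each row's manager_id to another row's id. Use LEFT JOIN so rows with manager_id=NULL are kept.
  - employee 1 (Eve): manager_id=NULL -> NULL
  - employee 2 (Nate): manager_id=1 -> Eve
  - employee 3 (Mia): manager_id=1 -> Eve
  - employee 4 (Dave): manager_id=2 -> Nate
  - employee 5 (Hank): manager_id=3 -> Mia
  - employee 6 (Ivan): manager_id=5 -> Hank
  - employee 7 (Zoe): manager_id=3 -> Mia
  - employee 8 (Bob): manager_id=NULL -> NULL

SQL:
SELECT a.name AS item, b.name AS manager
FROM employees a
LEFT JOIN employees b ON a.manager_id = b.id

Result:
item | manager
-----+--------
Eve  | NULL   
Nate | Eve    
Mia  | Eve    
Dave | Nate   
Hank | Mia    
Ivan | Hank   
Zoe  | Mia    
Bob  | NULL   


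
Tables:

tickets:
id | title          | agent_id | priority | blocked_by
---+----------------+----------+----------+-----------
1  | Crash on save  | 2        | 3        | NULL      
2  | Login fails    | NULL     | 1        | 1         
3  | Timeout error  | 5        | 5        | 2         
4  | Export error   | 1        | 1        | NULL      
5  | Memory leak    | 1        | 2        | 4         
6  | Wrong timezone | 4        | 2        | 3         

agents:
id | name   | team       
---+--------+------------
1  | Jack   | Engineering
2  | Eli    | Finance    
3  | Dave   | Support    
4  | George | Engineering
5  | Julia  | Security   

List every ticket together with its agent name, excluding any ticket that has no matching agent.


INNER JOIN keeps only tickets rows whose agent_id matches an id in agents. Walk through each ticket:
  - ticket 1 (Crash on save): agent_id=2 -> matches Eli
  - ticket 2 (Login fails): agent_id=NULL, no match -> dropped
  - ticket 3 (Timeout error): agent_id=5 -> matches Julia
  - ticket 4 (Export error): agent_id=1 -> matches Jack
  - ticket 5 (Memory leak): agent_id=1 -> matches Jack
  - ticket 6 (Wrong timezone): agent_id=4 -> matches George
So 1 of 6 rows is dropped.

SQL:
SELECT a.title, b.name AS agent
FROM tickets a
INNER JOIN agents b ON a.agent_id = b.id

Result:
title          | agent 
---------------+-------
Crash on save  | Eli   
Timeout error  | Julia 
Export error   | Jack  
Memory leak    | Jack  
Wrong timezone | George


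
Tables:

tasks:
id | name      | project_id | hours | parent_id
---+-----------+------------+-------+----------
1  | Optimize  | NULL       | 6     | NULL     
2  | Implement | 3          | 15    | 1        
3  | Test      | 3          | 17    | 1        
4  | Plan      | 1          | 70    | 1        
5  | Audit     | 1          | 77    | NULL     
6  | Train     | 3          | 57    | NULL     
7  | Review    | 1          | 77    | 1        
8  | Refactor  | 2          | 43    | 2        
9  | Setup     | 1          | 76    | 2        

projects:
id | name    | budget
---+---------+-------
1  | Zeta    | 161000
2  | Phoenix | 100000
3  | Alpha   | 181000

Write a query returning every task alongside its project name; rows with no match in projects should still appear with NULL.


LEFT JOIN keeps every row from tasks (the left table); where project_id has no match in projects, the project columns become NULL. Walk through each task:
  - task 1 (Optimize): project_id=NULL, no match -> kept with NULL
  - task 2 (Implement): project_id=3 -> matches Alpha
  - task 3 (Test): project_id=3 -> matches Alpha
  - task 4 (Plan): project_id=1 -> matches Zeta
  - task 5 (Audit): project_id=1 -> matches Zeta
  - task 6 (Train): project_id=3 -> matches Alpha
  - task 7 (Review): project_id=1 -> matches Zeta
  - task 8 (Refactor): project_id=2 -> matches Phoenix
  - task 9 (Setup): project_id=1 -> matches Zeta
All 9 rows appear; 1 has NULL project.

SQL:
SELECT a.name, b.name AS project
FROM tasks a
LEFT JOIN projects b ON a.project_id = b.id

Result:
name      | project
----------+--------
Optimize  | NULL   
Implement | Alpha  
Test      | Alpha  
Plan      | Zeta   
Audit     | Zeta   
Train     | Alpha  
Review    | Zeta   
Refactor  | Phoenix
Setup     | Zeta   


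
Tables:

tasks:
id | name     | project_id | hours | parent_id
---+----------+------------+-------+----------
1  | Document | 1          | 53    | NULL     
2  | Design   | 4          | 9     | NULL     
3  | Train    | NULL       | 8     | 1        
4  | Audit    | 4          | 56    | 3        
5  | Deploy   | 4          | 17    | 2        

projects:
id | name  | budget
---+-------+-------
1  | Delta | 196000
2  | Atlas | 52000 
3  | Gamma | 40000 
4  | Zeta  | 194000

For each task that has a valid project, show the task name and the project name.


INNER JOIN keeps only tasks rows whose project_id matches an id in projects. Walk through each task:
  - task 1 (Document): project_id=1 -> matches Delta
  - task 2 (Design): project_id=4 -> matches Zeta
  - task 3 (Train): project_id=NULL, no match -> dropped
  - task 4 (Audit): project_id=4 -> matches Zeta
  - task 5 (Deploy): project_id=4 -> matches Zeta
So 1 of 5 rows is dropped.

SQL:
SELECT a.name, b.name AS project
FROM tasks a
INNER JOIN projects b ON a.project_id = b.id

Result:
name     | project
---------+--------
Document | Delta  
Design   | Zeta   
Audit    | Zeta   
Deploy   | Zeta   


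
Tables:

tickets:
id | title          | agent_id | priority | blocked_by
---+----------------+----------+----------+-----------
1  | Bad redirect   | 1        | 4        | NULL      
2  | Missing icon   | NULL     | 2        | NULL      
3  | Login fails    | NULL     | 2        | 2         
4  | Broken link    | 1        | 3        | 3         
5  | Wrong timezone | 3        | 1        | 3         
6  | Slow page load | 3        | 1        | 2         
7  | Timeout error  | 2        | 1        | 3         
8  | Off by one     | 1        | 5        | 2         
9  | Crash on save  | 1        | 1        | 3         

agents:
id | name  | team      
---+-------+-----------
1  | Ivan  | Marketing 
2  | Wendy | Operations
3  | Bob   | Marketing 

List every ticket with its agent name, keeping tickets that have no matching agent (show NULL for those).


LEFT JOIN keeps every row from tickets (the left table); where agent_id has no match in agents, the agent columns become NULL. Walk through each ticket:
  - ticket 1 (Bad redirect): agent_id=1 -> matches Ivan
  - ticket 2 (Missing icon): agent_id=NULL, no match -> kept with NULL
  - ticket 3 (Login fails): agent_id=NULL, no match -> kept with NULL
  - ticket 4 (Broken link): agent_id=1 -> matches Ivan
  - ticket 5 (Wrong timezone): agent_id=3 -> matches Bob
  - ticket 6 (Slow page load): agent_id=3 -> matches Bob
  - ticket 7 (Timeout error): agent_id=2 -> matches Wendy
  - ticket 8 (Off by one): agent_id=1 -> matches Ivan
  - ticket 9 (Crash on save): agent_id=1 -> matches Ivan
All 9 rows appear; 2 have NULL agent.

SQL:
SELECT a.title, b.name AS agent
FROM tickets a
LEFT JOIN agents b ON a.agent_id = b.id

Result:
title          | agent
---------------+------
Bad redirect   | Ivan 
Missing icon   | NULL 
Login fails    | NULL 
Broken link    | Ivan 
Wrong timezone | Bob  
Slow page load | Bob  
Timeout error  | Wendy
Off by one     | Ivan 
Crash on save  | Ivan 


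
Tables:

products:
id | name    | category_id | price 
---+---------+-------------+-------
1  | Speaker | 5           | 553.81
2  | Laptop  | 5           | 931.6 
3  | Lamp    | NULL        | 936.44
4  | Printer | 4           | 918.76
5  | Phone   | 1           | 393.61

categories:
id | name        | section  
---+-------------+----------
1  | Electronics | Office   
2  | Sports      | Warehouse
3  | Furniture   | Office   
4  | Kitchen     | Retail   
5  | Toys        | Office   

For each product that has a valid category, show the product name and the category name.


INNER JOIN keeps only products rows whose category_id matches an id in categories. Walk through each product:
  - product 1 (Speaker): category_id=5 -> matches Toys
  - product 2 (Laptop): category_id=5 -> matches Toys
  - product 3 (Lamp): category_id=NULL, no match -> dropped
  - product 4 (Printer): category_id=4 -> matches Kitchen
  - product 5 (Phone): category_id=1 -> matches Electronics
So 1 of 5 rows is dropped.

SQL:
SELECT a.name, b.name AS category
FROM products a
INNER JOIN categories b ON a.category_id = b.id

Result:
name    | category   
--------+------------
Speaker | Toys       
Laptop  | Toys       
Printer | Kitchen    
Phone   | Electronics


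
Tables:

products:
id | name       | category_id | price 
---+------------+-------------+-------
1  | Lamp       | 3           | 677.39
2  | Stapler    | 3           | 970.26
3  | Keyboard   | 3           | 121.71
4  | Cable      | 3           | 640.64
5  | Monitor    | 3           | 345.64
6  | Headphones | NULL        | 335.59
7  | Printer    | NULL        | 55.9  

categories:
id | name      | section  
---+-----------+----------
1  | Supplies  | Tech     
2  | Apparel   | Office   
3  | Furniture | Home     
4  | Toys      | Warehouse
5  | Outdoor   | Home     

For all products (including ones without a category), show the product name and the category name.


LEFT JOIN keeps every row from products (the left table); where category_id has no match in categories, the category columns become NULL. Walk through each product:
  - product 1 (Lamp): category_id=3 -> matches Furniture
  - product 2 (Stapler): category_id=3 -> matches Furniture
  - product 3 (Keyboard): category_id=3 -> matches Furniture
  - product 4 (Cable): category_id=3 -> matches Furniture
  - product 5 (Monitor): category_id=3 -> matches Furniture
  - product 6 (Headphones): category_id=NULL, no match -> kept with NULL
  - product 7 (Printer): category_id=NULL, no match -> kept with NULL
All 7 rows appear; 2 have NULL category.

SQL:
SELECT a.name, b.name AS category
FROM products a
LEFT JOIN categories b ON a.category_id = b.id

Result:
name       | category 
-----------+----------
Lamp       | Furniture
Stapler    | Furniture
Keyboard   | Furniture
Cable      | Furniture
Monitor    | Furniture
Headphones | NULL     
Printer    | NULL     


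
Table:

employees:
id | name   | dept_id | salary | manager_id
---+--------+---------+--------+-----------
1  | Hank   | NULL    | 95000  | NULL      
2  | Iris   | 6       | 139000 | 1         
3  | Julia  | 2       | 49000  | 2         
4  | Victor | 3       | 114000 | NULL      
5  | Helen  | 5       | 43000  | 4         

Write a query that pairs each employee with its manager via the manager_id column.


This is a self-join: employees is joined to a second copy of itself, matching each row's manager_id to another row's id. Use LEFT JOIN so rows with manager_id=NULL are kept.
  - employee 1 (Hank): manager_id=NULL -> NULL
  - employee 2 (Iris): manager_id=1 -> Hank
  - employee 3 (Julia): manager_id=2 -> Iris
  - employee 4 (Victor): manager_id=NULL -> NULL
  - employee 5 (Helen): manager_id=4 -> Victor

SQL:
SELECT a.name AS item, b.name AS manager
FROM employees a
LEFT JOIN employees b ON a.manager_id = b.id

Result:
item   | manager
-------+--------
Hank   | NULL   
Iris   | Hank   
Julia  | Iris   
Victor | NULL   
Helen  | Victor 


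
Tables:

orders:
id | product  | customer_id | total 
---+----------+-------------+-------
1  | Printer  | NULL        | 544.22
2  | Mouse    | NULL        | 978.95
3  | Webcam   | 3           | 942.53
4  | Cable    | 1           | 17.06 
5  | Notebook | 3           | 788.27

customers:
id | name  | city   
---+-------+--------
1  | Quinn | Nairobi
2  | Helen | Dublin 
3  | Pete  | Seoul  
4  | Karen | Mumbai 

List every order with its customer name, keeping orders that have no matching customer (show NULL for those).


LEFT JOIN keeps every row from orders (the left table); where customer_id has no match in customers, the customer columns become NULL. Walk through each order:
  - order 1 (Printer): customer_id=NULL, no match -> kept with NULL
  - order 2 (Mouse): customer_id=NULL, no match -> kept with NULL
  - order 3 (Webcam): customer_id=3 -> matches Pete
  - order 4 (Cable): customer_id=1 -> matches Quinn
  - order 5 (Notebook): customer_id=3 -> matches Pete
All 5 rows appear; 2 have NULL customer.

SQL:
SELECT a.product, b.name AS customer
FROM orders a
LEFT JOIN customers b ON a.customer_id = b.id

Result:
product  | customer
---------+---------
Printer  | NULL    
Mouse    | NULL    
Webcam   | Pete    
Cable    | Quinn   
Notebook | Pete    


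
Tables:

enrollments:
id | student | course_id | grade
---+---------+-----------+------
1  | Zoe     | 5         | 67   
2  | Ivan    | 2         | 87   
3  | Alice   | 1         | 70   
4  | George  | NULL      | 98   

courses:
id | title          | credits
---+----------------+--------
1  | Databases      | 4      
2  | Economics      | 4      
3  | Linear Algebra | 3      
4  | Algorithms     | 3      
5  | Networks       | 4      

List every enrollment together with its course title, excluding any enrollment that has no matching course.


INNER JOIN keeps only enrollments rows whose course_id matches an id in courses. Walk through each enrollment:
  - enrollment 1 (Zoe): course_id=5 -> matches Networks
  - enrollment 2 (Ivan): course_id=2 -> matches Economics
  - enrollment 3 (Alice): course_id=1 -> matches Databases
  - enrollment 4 (George): course_id=NULL, no match -> dropped
So 1 of 4 rows is dropped.

SQL:
SELECT a.student, b.title AS course
FROM enrollments a
INNER JOIN courses b ON a.course_id = b.id

Result:
student | course   
--------+----------
Zoe     | Networks 
Ivan    | Economics
Alice   | Databases


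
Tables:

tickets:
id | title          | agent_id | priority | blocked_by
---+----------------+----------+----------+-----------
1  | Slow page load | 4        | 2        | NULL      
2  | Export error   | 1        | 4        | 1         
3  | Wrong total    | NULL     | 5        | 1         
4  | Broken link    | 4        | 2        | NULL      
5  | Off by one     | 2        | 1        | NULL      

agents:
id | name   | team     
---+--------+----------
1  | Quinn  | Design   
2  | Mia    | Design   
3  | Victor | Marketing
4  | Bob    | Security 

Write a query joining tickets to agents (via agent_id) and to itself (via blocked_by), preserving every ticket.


Two LEFT JOINs from the same base table tickets: one to agents via agent_id, one to tickets itself via blocked_by. Both are LEFT so every ticket is preserved.
Match against agents:
  - ticket 1 (Slow page load): agent_id=4 -> matches Bob
  - ticket 2 (Export error): agent_id=1 -> matches Quinn
  - ticket 3 (Wrong total): agent_id=NULL, no match -> kept with NULL
  - ticket 4 (Broken link): agent_id=4 -> matches Bob
  - ticket 5 (Off by one): agent_id=2 -> matches Mia
Match against tickets (self):
  - ticket 1 (Slow page load): blocked_by=NULL -> NULL
  - ticket 2 (Export error): blocked_by=1 -> Slow page load
  - ticket 3 (Wrong total): blocked_by=1 -> Slow page load
  - ticket 4 (Broken link): blocked_by=NULL -> NULL
  - ticket 5 (Off by one): blocked_by=NULL -> NULL

SQL:
SELECT a.title, b.name AS agent, c.title AS blocked_by
FROM tickets a
LEFT JOIN agents b ON a.agent_id = b.id
LEFT JOIN tickets c ON a.blocked_by = c.id

Result:
title          | agent | blocked_by    
---------------+-------+---------------
Slow page load | Bob   | NULL          
Export error   | Quinn | Slow page load
Wrong total    | NULL  | Slow page load
Broken link    | Bob   | NULL          
Off by one     | Mia   | NULL          


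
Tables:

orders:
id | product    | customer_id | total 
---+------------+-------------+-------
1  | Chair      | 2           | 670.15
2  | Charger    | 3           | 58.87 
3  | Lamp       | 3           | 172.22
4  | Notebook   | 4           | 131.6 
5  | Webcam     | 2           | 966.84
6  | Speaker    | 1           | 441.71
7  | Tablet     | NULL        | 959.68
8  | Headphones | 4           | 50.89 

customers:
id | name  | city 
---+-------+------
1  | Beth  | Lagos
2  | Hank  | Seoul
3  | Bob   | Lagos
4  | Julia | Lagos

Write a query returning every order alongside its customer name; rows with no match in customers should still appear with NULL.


LEFT JOIN keeps every row from orders (the left table); where customer_id has no match in customers, the customer columns become NULL. Walk through each order:
  - order 1 (Chair): customer_id=2 -> matches Hank
  - order 2 (Charger): customer_id=3 -> matches Bob
  - order 3 (Lamp): customer_id=3 -> matches Bob
  - order 4 (Notebook): customer_id=4 -> matches Julia
  - order 5 (Webcam): customer_id=2 -> matches Hank
  - order 6 (Speaker): customer_id=1 -> matches Beth
  - order 7 (Tablet): customer_id=NULL, no match -> kept with NULL
  - order 8 (Headphones): customer_id=4 -> matches Julia
All 8 rows appear; 1 has NULL customer.

SQL:
SELECT a.product, b.name AS customer
FROM orders a
LEFT JOIN customers b ON a.customer_id = b.id

Result:
product    | customer
-----------+---------
Chair      | Hank    
Charger    | Bob     
Lamp       | Bob     
Notebook   | Julia   
Webcam     | Hank    
Speaker    | Beth    
Tablet     | NULL    
Headphones | Julia   


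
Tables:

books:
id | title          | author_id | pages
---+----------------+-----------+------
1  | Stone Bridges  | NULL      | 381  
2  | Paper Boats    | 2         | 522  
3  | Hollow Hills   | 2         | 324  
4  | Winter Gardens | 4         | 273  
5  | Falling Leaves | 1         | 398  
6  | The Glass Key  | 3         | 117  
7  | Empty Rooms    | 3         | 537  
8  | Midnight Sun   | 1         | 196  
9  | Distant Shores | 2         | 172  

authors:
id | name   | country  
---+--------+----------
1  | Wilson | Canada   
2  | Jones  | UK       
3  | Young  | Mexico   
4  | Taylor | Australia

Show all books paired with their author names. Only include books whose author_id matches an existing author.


INNER JOIN keeps only books rows whose author_id matches an id in authors. Walk through each book:
  - book 1 (Stone Bridges): author_id=NULL, no match -> dropped
  - book 2 (Paper Boats): author_id=2 -> matches Jones
  - book 3 (Hollow Hills): author_id=2 -> matches Jones
  - book 4 (Winter Gardens): author_id=4 -> matches Taylor
  - book 5 (Falling Leaves): author_id=1 -> matches Wilson
  - book 6 (The Glass Key): author_id=3 -> matches Young
  - book 7 (Empty Rooms): author_id=3 -> matches Young
  - book 8 (Midnight Sun): author_id=1 -> matches Wilson
  - book 9 (Distant Shores): author_id=2 -> matches Jones
So 1 of 9 rows is dropped.

SQL:
SELECT a.title, b.name AS author
FROM books a
INNER JOIN authors b ON a.author_id = b.id

Result:
title          | author
---------------+-------
Paper Boats    | Jones 
Hollow Hills   | Jones 
Winter Gardens | Taylor
Falling Leaves | Wilson
The Glass Key  | Young 
Empty Rooms    | Young 
Midnight Sun   | Wilson
Distant Shores | Jones 


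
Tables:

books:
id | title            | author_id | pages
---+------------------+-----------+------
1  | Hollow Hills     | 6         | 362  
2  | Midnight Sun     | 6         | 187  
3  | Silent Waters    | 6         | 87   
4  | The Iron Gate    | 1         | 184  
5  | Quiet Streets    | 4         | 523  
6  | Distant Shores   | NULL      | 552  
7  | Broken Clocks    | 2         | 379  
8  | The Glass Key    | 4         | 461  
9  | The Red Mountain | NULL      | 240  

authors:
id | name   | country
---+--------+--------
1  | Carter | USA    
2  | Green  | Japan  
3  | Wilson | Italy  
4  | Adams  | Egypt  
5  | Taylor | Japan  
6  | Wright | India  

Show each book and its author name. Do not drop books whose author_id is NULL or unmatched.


LEFT JOIN keeps every row from books (the left table); where author_id has no match in authors, the author columns become NULL. Walk through each book:
  - book 1 (Hollow Hills): author_id=6 -> matches Wright
  - book 2 (Midnight Sun): author_id=6 -> matches Wright
  - book 3 (Silent Waters): author_id=6 -> matches Wright
  - book 4 (The Iron Gate): author_id=1 -> matches Carter
  - book 5 (Quiet Streets): author_id=4 -> matches Adams
  - book 6 (Distant Shores): author_id=NULL, no match -> kept with NULL
  - book 7 (Broken Clocks): author_id=2 -> matches Green
  - book 8 (The Glass Key): author_id=4 -> matches Adams
  - book 9 (The Red Mountain): author_id=NULL, no match -> kept with NULL
All 9 rows appear; 2 have NULL author.

SQL:
SELECT a.title, b.name AS author
FROM books a
LEFT JOIN authors b ON a.author_id = b.id

Result:
title            | author
-----------------+-------
Hollow Hills     | Wright
Midnight Sun     | Wright
Silent Waters    | Wright
The Iron Gate    | Carter
Quiet Streets    | Adams 
Distant Shores   | NULL  
Broken Clocks    | Green 
The Glass Key    | Adams 
The Red Mountain | NULL  


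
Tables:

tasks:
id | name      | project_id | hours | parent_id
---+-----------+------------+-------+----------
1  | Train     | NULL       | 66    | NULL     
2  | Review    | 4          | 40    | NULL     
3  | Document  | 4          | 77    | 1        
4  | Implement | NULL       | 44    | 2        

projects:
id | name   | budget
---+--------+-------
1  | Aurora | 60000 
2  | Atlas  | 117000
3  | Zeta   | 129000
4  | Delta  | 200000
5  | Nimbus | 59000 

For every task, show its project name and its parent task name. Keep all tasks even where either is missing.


Two LEFT JOINs from the same base table tasks: one to projects via project_id, one to tasks itself via parent_id. Both are LEFT so every task is preserved.
Match against projects:
  - task 1 (Train): project_id=NULL, no match -> kept with NULL
  - task 2 (Review): project_id=4 -> matches Delta
  - task 3 (Document): project_id=4 -> matches Delta
  - task 4 (Implement): project_id=NULL, no match -> kept with NULL
Match against tasks (self):
  - task 1 (Train): parent_id=NULL -> NULL
  - task 2 (Review): parent_id=NULL -> NULL
  - task 3 (Document): parent_id=1 -> Train
  - task 4 (Implement): parent_id=2 -> Review

SQL:
SELECT a.name, b.name AS project, c.name AS parent
FROM tasks a
LEFT JOIN projects b ON a.project_id = b.id
LEFT JOIN tasks c ON a.parent_id = c.id

Result:
name      | project | parent
----------+---------+-------
Train     | NULL    | NULL  
Review    | Delta   | NULL  
Document  | Delta   | Train 
Implement | NULL    | Review


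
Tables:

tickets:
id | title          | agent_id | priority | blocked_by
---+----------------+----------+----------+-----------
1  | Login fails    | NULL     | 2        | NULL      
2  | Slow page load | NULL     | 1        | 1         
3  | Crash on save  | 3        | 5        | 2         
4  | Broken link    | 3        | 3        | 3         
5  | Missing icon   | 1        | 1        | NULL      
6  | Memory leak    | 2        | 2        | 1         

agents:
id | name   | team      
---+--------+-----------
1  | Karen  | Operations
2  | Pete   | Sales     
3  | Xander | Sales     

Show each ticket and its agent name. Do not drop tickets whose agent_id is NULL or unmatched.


LEFT JOIN keeps every row from tickets (the left table); where agent_id has no match in agents, the agent columns become NULL. Walk through each ticket:
  - ticket 1 (Login fails): agent_id=NULL, no match -> kept with NULL
  - ticket 2 (Slow page load): agent_id=NULL, no match -> kept with NULL
  - ticket 3 (Crash on save): agent_id=3 -> matches Xander
  - ticket 4 (Broken link): agent_id=3 -> matches Xander
  - ticket 5 (Missing icon): agent_id=1 -> matches Karen
  - ticket 6 (Memory leak): agent_id=2 -> matches Pete
All 6 rows appear; 2 have NULL agent.

SQL:
SELECT a.title, b.name AS agent
FROM tickets a
LEFT JOIN agents b ON a.agent_id = b.id

Result:
title          | agent 
---------------+-------
Login fails    | NULL  
Slow page load | NULL  
Crash on save  | Xander
Broken link    | Xander
Missing icon   | Karen 
Memory leak    | Pete  


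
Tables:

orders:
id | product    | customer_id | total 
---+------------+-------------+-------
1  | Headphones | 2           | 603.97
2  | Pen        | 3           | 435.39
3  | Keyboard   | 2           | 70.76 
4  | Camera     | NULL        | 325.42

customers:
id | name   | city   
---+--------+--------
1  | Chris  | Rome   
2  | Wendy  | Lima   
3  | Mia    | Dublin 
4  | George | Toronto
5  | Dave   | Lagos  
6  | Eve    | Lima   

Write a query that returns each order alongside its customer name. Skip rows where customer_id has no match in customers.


INNER JOIN keeps only orders rows whose customer_id matches an id in customers. Walk through each order:
  - order 1 (Headphones): customer_id=2 -> matches Wendy
  - order 2 (Pen): customer_id=3 -> matches Mia
  - order 3 (Keyboard): customer_id=2 -> matches Wendy
  - order 4 (Camera): customer_id=NULL, no match -> dropped
So 1 of 4 rows is dropped.

SQL:
SELECT a.product, b.name AS customer
FROM orders a
INNER JOIN customers b ON a.customer_id = b.id

Result:
product    | customer
-----------+---------
Headphones | Wendy   
Pen        | Mia     
Keyboard   | Wendy   


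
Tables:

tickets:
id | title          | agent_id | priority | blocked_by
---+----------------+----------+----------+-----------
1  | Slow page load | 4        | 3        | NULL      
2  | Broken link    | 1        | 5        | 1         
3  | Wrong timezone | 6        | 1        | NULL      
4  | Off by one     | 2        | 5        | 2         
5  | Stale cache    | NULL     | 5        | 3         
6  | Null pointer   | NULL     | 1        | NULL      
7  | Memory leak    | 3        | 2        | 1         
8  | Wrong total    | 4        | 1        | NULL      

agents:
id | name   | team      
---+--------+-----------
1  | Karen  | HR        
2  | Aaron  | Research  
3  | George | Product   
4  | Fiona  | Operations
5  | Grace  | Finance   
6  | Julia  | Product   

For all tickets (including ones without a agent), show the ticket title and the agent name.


LEFT JOIN keeps every row from tickets (the left table); where agent_id has no match in agents, the agent columns become NULL. Walk through each ticket:
  - ticket 1 (Slow page load): agent_id=4 -> matches Fiona
  - ticket 2 (Broken link): agent_id=1 -> matches Karen
  - ticket 3 (Wrong timezone): agent_id=6 -> matches Julia
  - ticket 4 (Off by one): agent_id=2 -> matches Aaron
  - ticket 5 (Stale cache): agent_id=NULL, no match -> kept with NULL
  - ticket 6 (Null pointer): agent_id=NULL, no match -> kept with NULL
  - ticket 7 (Memory leak): agent_id=3 -> matches George
  - ticket 8 (Wrong total): agent_id=4 -> matches Fiona
All 8 rows appear; 2 have NULL agent.

SQL:
SELECT a.title, b.name AS agent
FROM tickets a
LEFT JOIN agents b ON a.agent_id = b.id

Result:
title          | agent 
---------------+-------
Slow page load | Fiona 
Broken link    | Karen 
Wrong timezone | Julia 
Off by one     | Aaron 
Stale cache    | NULL  
Null pointer   | NULL  
Memory leak    | George
Wrong total    | Fiona 


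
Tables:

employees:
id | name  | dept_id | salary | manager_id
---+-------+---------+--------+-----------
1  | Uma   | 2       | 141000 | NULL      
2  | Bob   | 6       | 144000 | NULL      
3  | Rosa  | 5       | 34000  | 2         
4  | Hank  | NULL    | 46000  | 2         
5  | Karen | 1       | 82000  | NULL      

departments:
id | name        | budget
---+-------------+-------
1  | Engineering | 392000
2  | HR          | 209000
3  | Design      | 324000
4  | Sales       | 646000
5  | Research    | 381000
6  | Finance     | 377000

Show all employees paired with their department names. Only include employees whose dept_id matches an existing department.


INNER JOIN keeps only employees rows whose dept_id matches an id in departments. Walk through each employee:
  - employee 1 (Uma): dept_id=2 -> matches HR
  - employee 2 (Bob): dept_id=6 -> matches Finance
  - employee 3 (Rosa): dept_id=5 -> matches Research
  - employee 4 (Hank): dept_id=NULL, no match -> dropped
  - employee 5 (Karen): dept_id=1 -> matches Engineering
So 1 of 5 rows is dropped.

SQL:
SELECT a.name, b.name AS department
FROM employees a
INNER JOIN departments b ON a.dept_id = b.id

Result:
name  | department 
------+------------
Uma   | HR         
Bob   | Finance    
Rosa  | Research   
Karen | Engineering
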